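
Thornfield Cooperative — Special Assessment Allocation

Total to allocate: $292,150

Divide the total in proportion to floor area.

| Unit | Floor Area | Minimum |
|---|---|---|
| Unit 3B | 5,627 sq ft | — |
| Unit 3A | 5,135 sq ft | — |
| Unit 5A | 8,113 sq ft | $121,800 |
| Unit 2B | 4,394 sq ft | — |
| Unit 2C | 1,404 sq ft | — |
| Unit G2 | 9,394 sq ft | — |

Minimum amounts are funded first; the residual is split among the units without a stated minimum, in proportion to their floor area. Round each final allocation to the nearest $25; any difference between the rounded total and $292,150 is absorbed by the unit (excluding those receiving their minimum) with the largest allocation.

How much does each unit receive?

Minimums first: Unit 5A $121,800. Residual $170,350.
Residual split over remaining floor area 25,954: Unit 3B 36,933.01 → $36,925; Unit 3A 33,703.75 → $33,700; Unit 2B 28,840.17 → $28,850; Unit 2C 9,215.20 → $9,225; Unit G2 61,657.85 → $61,650.

Unit 3B: $36,925; Unit 3A: $33,700; Unit 5A: $121,800; Unit 2B: $28,850; Unit 2C: $9,225; Unit G2: $61,650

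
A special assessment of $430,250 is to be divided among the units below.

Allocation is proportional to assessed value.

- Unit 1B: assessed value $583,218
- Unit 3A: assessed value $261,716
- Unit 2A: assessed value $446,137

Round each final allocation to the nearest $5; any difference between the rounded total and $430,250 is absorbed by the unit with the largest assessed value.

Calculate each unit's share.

Assessed value total: 583,218 + 261,716 + 446,137 = 1,291,071.
Unrounded shares: Unit 1B 194,357.66; Unit 3A 87,216.98; Unit 2A 148,675.36.
Rounded to nearest $5: Unit 1B $194,360; Unit 3A $87,215; Unit 2A $148,675. Sum = $430,250.
Rounded total matches; no reconciliation needed.

Unit 1B: $194,360; Unit 3A: $87,215; Unit 2A: $148,675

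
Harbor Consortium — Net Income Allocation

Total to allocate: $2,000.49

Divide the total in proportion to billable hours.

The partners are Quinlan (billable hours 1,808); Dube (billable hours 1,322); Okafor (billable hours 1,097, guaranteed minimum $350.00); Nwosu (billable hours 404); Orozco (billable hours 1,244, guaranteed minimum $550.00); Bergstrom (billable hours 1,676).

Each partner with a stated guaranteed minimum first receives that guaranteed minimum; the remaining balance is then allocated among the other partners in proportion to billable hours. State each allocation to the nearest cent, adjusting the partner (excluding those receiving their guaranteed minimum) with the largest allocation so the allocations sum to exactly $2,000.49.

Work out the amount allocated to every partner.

Quinlan: $381.89; Dube: $279.24; Okafor: $350.00; Nwosu: $85.34; Orozco: $550.00; Bergstrom: $354.02

Minimums first: Okafor $350.00; Orozco $550.00. Remaining pool $1,100.49.
Remaining pool split over remaining billable hours 5,210: Quinlan 381.8975 → $381.90; Dube 279.2414 → $279.24; Nwosu 85.3355 → $85.34; Bergstrom 354.0156 → $354.02.
Rounding difference −$0.01 applied to Quinlan → $381.89.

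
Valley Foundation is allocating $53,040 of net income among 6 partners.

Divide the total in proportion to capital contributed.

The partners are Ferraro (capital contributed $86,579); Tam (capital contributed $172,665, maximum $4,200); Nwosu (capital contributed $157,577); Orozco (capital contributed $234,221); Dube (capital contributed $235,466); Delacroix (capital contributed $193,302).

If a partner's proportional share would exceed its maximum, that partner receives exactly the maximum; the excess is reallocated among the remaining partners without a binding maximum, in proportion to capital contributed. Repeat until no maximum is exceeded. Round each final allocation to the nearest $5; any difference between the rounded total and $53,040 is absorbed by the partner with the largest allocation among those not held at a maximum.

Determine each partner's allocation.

Capital contributed total: 1,079,810.
Unconstrained shares: Ferraro 4,252.74; Tam 8,481.26; Nwosu 7,740.14; Orozco 11,504.88; Dube 11,566.03; Delacroix 9,494.95.
Held at cap: Tam ($4,200); balance $48,840 reallocated over remaining capital contributed 907,145.
Shares after redistribution: Ferraro 4,661.35 → $4,660; Nwosu 8,483.83 → $8,485; Orozco 12,610.28 → $12,610; Dube 12,677.31 → $12,675; Delacroix 10,407.23 → $10,405.
Rounding difference +$5 applied to Dube → $12,680.

Ferraro: $4,660 | Tam: $4,200 | Nwosu: $8,485 | Orozco: $12,610 | Dube: $12,680 | Delacroix: $10,405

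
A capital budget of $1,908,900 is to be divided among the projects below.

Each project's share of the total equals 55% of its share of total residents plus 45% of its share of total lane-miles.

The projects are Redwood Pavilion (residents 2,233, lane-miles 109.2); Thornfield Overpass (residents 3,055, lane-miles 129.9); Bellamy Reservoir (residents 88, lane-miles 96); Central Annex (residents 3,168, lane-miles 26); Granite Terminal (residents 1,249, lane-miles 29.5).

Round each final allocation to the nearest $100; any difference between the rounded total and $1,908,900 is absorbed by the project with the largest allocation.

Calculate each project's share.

Totals — residents 9,793, lane-miles 390.6.
Combined weights (55% residents + 45% lane-miles): Redwood Pavilion 0.2512; Thornfield Overpass 0.3212; Bellamy Reservoir 0.1155; Central Annex 0.2079; Granite Terminal 0.1041.
Raw shares: Redwood Pavilion 479,549.01; Thornfield Overpass 613,197.88; Bellamy Reservoir 220,556.95; Central Annex 396,816.26; Granite Terminal 198,779.90.
Rounded to nearest $100: Redwood Pavilion $479,500; Thornfield Overpass $613,200; Bellamy Reservoir $220,600; Central Annex $396,800; Granite Terminal $198,800. Sum = $1,908,900.
Sum already equals the total — no adjustment.

Redwood Pavilion: $479,500 | Thornfield Overpass: $613,200 | Bellamy Reservoir: $220,600 | Central Annex: $396,800 | Granite Terminal: $198,800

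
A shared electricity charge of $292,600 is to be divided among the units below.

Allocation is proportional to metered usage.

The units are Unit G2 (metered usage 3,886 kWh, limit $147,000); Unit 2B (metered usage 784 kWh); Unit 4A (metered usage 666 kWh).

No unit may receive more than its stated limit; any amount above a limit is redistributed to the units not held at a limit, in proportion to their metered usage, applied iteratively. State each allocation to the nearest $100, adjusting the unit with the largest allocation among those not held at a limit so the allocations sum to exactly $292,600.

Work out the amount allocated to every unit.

Unit G2: $147,000 | Unit 2B: $78,700 | Unit 4A: $66,900

Combined metered usage = 5,336.
Pro-rata shares before constraints: Unit G2 213,089.13; Unit 2B 42,990.70; Unit 4A 36,520.16.
Cap binds for Unit G2 ($147,000); residual $145,600 reallocated over remaining metered usage 1,450.
Redistributed shares: Unit 2B 78,724.41 → $78,700; Unit 4A 66,875.59 → $66,900.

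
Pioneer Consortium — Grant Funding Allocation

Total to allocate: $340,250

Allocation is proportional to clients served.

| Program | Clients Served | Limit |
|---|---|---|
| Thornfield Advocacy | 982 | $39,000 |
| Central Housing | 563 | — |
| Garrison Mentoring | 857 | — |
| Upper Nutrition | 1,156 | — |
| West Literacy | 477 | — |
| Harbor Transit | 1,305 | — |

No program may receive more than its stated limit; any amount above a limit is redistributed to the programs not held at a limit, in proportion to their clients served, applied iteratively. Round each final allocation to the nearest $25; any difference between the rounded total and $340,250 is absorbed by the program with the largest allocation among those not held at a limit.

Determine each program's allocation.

Combined clients served = 5,340.
Pro-rata shares before constraints: Thornfield Advocacy 62,570.32; Central Housing 35,872.80; Garrison Mentoring 54,605.66; Upper Nutrition 73,657.12; West Literacy 30,393.12; Harbor Transit 83,150.98.
Held at cap: Thornfield Advocacy ($39,000); remaining pool $301,250 reallocated over remaining clients served 4,358.
Redistributed shares: Central Housing 38,917.79 → $38,925; Garrison Mentoring 59,240.76 → $59,250; Upper Nutrition 79,909.36 → $79,900; West Literacy 32,972.98 → $32,975; Harbor Transit 90,209.10 → $90,200.

Thornfield Advocacy: $39,000 · Central Housing: $38,925 · Garrison Mentoring: $59,250 · Upper Nutrition: $79,900 · West Literacy: $32,975 · Harbor Transit: $90,200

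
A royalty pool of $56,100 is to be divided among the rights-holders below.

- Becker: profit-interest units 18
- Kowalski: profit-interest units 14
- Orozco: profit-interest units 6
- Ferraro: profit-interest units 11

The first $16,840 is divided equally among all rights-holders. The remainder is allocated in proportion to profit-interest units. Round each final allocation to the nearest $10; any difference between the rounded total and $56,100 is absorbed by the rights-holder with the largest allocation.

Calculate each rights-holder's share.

$16,840 shared equally gives $4,210 per rights-holder.
Remainder $39,260 by profit-interest units (total 49): Becker 14,422.04 → $14,420; Kowalski 11,217.14 → $11,220; Orozco 4,807.35 → $4,810; Ferraro 8,813.47 → $8,810.
Totals: Becker $4,210 + $14,420 = $18,630; Kowalski $4,210 + $11,220 = $15,430; Orozco $4,210 + $4,810 = $9,020; Ferraro $4,210 + $8,810 = $13,020.

Becker: $18,630 | Kowalski: $15,430 | Orozco: $9,020 | Ferraro: $13,020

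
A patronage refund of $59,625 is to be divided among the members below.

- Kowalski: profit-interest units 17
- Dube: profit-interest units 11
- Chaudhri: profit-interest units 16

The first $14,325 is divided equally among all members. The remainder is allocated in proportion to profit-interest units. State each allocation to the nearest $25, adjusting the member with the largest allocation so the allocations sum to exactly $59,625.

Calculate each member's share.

Kowalski: $22,275; Dube: $16,100; Chaudhri: $21,250

$14,325 shared equally gives $4,775 per member.
Remainder $45,300 by profit-interest units (total 44): Kowalski 17,502.27 → $17,500; Dube 11,325.00 → $11,325; Chaudhri 16,472.73 → $16,475.
Totals: Kowalski $4,775 + $17,500 = $22,275; Dube $4,775 + $11,325 = $16,100; Chaudhri $4,775 + $16,475 = $21,250.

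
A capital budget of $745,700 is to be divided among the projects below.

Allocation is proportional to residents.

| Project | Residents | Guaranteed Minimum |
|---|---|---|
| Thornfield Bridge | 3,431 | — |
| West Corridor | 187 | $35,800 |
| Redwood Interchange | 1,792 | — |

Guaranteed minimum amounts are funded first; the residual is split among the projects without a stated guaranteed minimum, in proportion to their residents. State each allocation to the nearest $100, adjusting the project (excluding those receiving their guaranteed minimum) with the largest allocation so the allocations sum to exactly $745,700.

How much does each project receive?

Thornfield Bridge: $466,300 | West Corridor: $35,800 | Redwood Interchange: $243,600

Fund the minimums — West Corridor $35,800. Remaining pool $709,900.
Remaining pool split over remaining residents 5,223: Thornfield Bridge 466,334.85 → $466,300; Redwood Interchange 243,565.15 → $243,600.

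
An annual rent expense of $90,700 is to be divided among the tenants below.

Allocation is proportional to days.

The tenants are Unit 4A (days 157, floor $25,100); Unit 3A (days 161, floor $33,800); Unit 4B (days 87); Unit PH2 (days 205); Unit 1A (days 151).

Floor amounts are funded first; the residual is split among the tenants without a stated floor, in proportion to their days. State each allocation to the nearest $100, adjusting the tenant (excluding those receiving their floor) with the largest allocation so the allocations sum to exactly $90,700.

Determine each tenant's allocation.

Fund the minimums — Unit 4A $25,100; Unit 3A $33,800. Balance $31,800.
Balance split over remaining days 443: Unit 4B 6,245.15 → $6,200; Unit PH2 14,715.58 → $14,700; Unit 1A 10,839.28 → $10,800.
Rounding difference +$100 applied to Unit PH2 → $14,800.

Unit 4A: $25,100 · Unit 3A: $33,800 · Unit 4B: $6,200 · Unit PH2: $14,800 · Unit 1A: $10,800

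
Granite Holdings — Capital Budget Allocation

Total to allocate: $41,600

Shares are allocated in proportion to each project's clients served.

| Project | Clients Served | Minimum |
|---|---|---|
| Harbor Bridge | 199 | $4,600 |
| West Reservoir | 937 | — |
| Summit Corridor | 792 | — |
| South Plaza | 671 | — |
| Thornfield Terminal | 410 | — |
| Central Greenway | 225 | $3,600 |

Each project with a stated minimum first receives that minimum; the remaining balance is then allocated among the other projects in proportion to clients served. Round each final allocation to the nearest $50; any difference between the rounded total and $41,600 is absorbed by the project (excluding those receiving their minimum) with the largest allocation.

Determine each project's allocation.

Harbor Bridge: $4,600 · West Reservoir: $11,150 · Summit Corridor: $9,400 · South Plaza: $8,000 · Thornfield Terminal: $4,850 · Central Greenway: $3,600

Guaranteed amounts: Harbor Bridge $4,600; Central Greenway $3,600. Residual $33,400.
Residual split over remaining clients served 2,810: West Reservoir 11,137.30 → $11,150; Summit Corridor 9,413.81 → $9,400; South Plaza 7,975.59 → $8,000; Thornfield Terminal 4,873.31 → $4,850.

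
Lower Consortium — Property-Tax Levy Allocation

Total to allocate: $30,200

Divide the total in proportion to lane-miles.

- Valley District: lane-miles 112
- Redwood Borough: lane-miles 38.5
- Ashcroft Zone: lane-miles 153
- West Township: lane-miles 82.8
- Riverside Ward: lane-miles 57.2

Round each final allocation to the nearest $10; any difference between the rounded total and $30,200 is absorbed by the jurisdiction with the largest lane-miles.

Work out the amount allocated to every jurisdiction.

Sum of lane-miles: 112 + 38.5 + 153 + 82.8 + 57.2 = 443.5.
Proportional shares: Valley District 7,626.61; Redwood Borough 2,621.65; Ashcroft Zone 10,418.49; West Township 5,638.24; Riverside Ward 3,895.02.
Rounded to nearest $10: Valley District $7,630; Redwood Borough $2,620; Ashcroft Zone $10,420; West Township $5,640; Riverside Ward $3,900. Sum = $30,210.
Difference $30,200 − $30,210 = −$10 applied to largest lane-miles (Ashcroft Zone): Ashcroft Zone becomes $10,410.

Valley District: $7,630 · Redwood Borough: $2,620 · Ashcroft Zone: $10,410 · West Township: $5,640 · Riverside Ward: $3,900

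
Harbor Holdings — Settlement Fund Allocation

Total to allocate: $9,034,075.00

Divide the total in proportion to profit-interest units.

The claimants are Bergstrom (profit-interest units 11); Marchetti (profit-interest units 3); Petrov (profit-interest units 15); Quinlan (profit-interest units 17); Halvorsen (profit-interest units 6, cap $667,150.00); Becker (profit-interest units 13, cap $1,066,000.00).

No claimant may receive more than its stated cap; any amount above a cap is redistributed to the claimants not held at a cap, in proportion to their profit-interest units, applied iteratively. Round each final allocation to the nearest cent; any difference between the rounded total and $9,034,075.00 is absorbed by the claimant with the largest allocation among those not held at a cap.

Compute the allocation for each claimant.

Profit-interest units total: 65.
Proportional shares (ignoring caps): Bergstrom 1,528,843.4615; Marchetti 416,957.3077; Petrov 2,084,786.5385; Quinlan 2,362,758.0769; Halvorsen 833,914.6154; Becker 1,806,815.0000.
Held at cap: Halvorsen ($667,150.00), Becker ($1,066,000.00); residual $7,300,925.00 reallocated over remaining profit-interest units 46.
Remaining shares: Bergstrom 1,745,873.3696 → $1,745,873.37; Marchetti 476,147.2826 → $476,147.28; Petrov 2,380,736.4130 → $2,380,736.41; Quinlan 2,698,167.9348 → $2,698,167.93.
Rounding difference +$0.01 applied to Quinlan → $2,698,167.94.

Bergstrom: $1,745,873.37 | Marchetti: $476,147.28 | Petrov: $2,380,736.41 | Quinlan: $2,698,167.94 | Halvorsen: $667,150.00 | Becker: $1,066,000.00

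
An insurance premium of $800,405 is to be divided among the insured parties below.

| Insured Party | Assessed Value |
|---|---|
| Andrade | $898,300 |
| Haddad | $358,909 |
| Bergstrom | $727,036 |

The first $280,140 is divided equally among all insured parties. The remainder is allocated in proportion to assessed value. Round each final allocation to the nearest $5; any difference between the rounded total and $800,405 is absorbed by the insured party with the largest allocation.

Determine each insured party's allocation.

Equal tier: $280,140 ÷ 3 = $93,380 apiece.
Remainder $520,265 by assessed value (total 1,984,245): Andrade 235,532.43 → $235,530; Haddad 94,105.21 → $94,105; Bergstrom 190,627.36 → $190,625.
Rounding difference +$5 on remainder applied to Andrade.
Totals: Andrade $93,380 + $235,535 = $328,915; Haddad $93,380 + $94,105 = $187,485; Bergstrom $93,380 + $190,625 = $284,005.

Andrade: $328,915 · Haddad: $187,485 · Bergstrom: $284,005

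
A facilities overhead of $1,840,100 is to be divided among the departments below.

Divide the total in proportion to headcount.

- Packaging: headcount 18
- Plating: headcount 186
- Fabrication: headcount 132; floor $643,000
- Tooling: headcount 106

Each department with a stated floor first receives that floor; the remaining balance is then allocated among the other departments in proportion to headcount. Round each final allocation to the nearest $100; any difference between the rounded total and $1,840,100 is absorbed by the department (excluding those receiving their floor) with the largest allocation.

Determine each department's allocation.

Fund the minimums — Fabrication $643,000. Remaining pool $1,197,100.
Remaining pool split over remaining headcount 310: Packaging 69,509.03 → $69,500; Plating 718,260.00 → $718,300; Tooling 409,330.97 → $409,300.

Packaging: $69,500 | Plating: $718,300 | Fabrication: $643,000 | Tooling: $409,300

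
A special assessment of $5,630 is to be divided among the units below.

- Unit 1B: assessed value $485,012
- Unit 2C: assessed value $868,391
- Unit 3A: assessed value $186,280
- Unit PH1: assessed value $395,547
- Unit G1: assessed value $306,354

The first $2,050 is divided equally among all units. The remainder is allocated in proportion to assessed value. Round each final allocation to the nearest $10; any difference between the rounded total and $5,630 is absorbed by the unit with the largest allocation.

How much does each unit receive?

Equal tier: $2,050 ÷ 5 = $410 apiece.
Remainder $3,580 by assessed value (total 2,241,584): Unit 1B 774.61 → $770; Unit 2C 1,386.89 → $1,390; Unit 3A 297.50 → $300; Unit PH1 631.72 → $630; Unit G1 489.27 → $490.
Totals: Unit 1B $410 + $770 = $1,180; Unit 2C $410 + $1,390 = $1,800; Unit 3A $410 + $300 = $710; Unit PH1 $410 + $630 = $1,040; Unit G1 $410 + $490 = $900.

Unit 1B: $1,180 | Unit 2C: $1,800 | Unit 3A: $710 | Unit PH1: $1,040 | Unit G1: $900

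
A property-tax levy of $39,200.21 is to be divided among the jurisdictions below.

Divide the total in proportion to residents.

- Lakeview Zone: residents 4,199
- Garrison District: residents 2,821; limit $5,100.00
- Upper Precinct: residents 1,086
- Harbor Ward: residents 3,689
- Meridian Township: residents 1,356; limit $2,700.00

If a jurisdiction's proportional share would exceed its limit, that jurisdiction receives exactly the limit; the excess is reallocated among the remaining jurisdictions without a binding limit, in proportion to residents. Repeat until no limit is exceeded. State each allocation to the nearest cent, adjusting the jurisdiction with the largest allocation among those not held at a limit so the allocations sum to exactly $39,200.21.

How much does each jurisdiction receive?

Lakeview Zone: $14,692.38 | Garrison District: $5,100.00 | Upper Precinct: $3,799.94 | Harbor Ward: $12,907.89 | Meridian Township: $2,700.00

Total residents = 13,151.
Proportional shares (ignoring caps): Lakeview Zone 12,516.2864; Garrison District 8,408.7744; Upper Precinct 3,237.1248; Harbor Ward 10,996.0896; Meridian Township 4,041.9348.
Held at cap: Garrison District ($5,100.00), Meridian Township ($2,700.00); balance $31,400.21 reallocated over remaining residents 8,974.
Remaining shares: Lakeview Zone 14,692.3871 → $14,692.39; Upper Precinct 3,799.9363 → $3,799.94; Harbor Ward 12,907.8866 → $12,907.89.
Rounding difference −$0.01 applied to Lakeview Zone → $14,692.38.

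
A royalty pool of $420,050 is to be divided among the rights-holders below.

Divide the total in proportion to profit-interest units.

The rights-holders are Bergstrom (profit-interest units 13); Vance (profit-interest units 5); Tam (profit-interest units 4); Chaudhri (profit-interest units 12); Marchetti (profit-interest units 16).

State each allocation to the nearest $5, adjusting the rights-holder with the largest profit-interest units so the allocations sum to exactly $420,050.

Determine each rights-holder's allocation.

Bergstrom: $109,215 | Vance: $42,005 | Tam: $33,605 | Chaudhri: $100,810 | Marchetti: $134,415

Profit-interest units total: 13 + 5 + 4 + 12 + 16 = 50.
Raw shares: Bergstrom 109,213.00; Vance 42,005.00; Tam 33,604.00; Chaudhri 100,812.00; Marchetti 134,416.00.
At nearest $5: Bergstrom $109,215; Vance $42,005; Tam $33,605; Chaudhri $100,810; Marchetti $134,415. Sum = $420,050.
No rounding difference to absorb.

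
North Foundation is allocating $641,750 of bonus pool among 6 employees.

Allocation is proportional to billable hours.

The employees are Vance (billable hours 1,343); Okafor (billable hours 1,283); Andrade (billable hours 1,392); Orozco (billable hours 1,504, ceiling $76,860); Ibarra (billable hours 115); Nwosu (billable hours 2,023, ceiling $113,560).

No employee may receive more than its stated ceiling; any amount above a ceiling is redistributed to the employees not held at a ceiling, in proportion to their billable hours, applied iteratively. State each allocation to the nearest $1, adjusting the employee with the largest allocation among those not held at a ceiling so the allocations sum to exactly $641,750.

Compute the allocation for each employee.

Vance: $146,658 · Okafor: $140,106 · Andrade: $152,008 · Orozco: $76,860 · Ibarra: $12,558 · Nwosu: $113,560

Billable hours total: 7,660.
Unconstrained shares: Vance 112,515.70; Okafor 107,488.94; Andrade 116,620.89; Orozco 126,004.18; Ibarra 9,634.63; Nwosu 169,485.67.
Held at cap: Orozco ($76,860), Nwosu ($113,560); remaining pool $451,330 reallocated over remaining billable hours 4,133.
Remaining shares: Vance 146,657.68 → $146,658; Okafor 140,105.59 → $140,106; Andrade 152,008.56 → $152,009; Ibarra 12,558.18 → $12,558.
Rounding difference −$1 applied to Andrade → $152,008.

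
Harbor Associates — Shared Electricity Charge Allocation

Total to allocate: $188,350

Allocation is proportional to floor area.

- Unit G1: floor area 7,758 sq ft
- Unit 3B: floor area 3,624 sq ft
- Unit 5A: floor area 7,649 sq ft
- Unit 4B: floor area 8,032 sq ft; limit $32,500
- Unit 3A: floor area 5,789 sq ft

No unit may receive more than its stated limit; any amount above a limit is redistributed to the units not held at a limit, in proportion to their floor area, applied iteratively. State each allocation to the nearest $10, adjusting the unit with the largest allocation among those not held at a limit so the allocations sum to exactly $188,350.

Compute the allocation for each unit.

Combined floor area = 32,852.
Proportional shares (ignoring caps): Unit G1 44,478.85; Unit 3B 20,777.44; Unit 5A 43,853.93; Unit 4B 46,049.77; Unit 3A 33,190.01.
Held at cap: Unit 4B ($32,500); residual $155,850 reallocated over remaining floor area 24,820.
Shares after redistribution: Unit G1 48,714.11 → $48,710; Unit 3B 22,755.86 → $22,760; Unit 5A 48,029.68 → $48,030; Unit 3A 36,350.35 → $36,350.

Unit G1: $48,710 | Unit 3B: $22,760 | Unit 5A: $48,030 | Unit 4B: $32,500 | Unit 3A: $36,350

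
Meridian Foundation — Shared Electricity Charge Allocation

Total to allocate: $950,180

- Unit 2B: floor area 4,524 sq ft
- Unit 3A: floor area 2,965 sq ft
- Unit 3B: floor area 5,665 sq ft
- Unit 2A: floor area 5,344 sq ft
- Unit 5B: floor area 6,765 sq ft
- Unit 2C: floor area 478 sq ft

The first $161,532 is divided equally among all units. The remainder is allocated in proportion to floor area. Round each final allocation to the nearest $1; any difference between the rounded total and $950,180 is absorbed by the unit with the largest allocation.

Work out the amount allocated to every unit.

Unit 2B: $165,527 · Unit 3A: $117,763 · Unit 3B: $200,485 · Unit 2A: $190,650 · Unit 5B: $234,188 · Unit 2C: $41,567

Equal tier: $161,532 ÷ 6 = $26,922 apiece.
Remainder $788,648 by floor area (total 25,741): Unit 2B 138,605.48 → $138,605; Unit 3A 90,841.12 → $90,841; Unit 3B 173,563.22 → $173,563; Unit 2A 163,728.48 → $163,728; Unit 5B 207,264.82 → $207,265; Unit 2C 14,644.88 → $14,645.
Rounding difference +$1 on remainder applied to Unit 5B.
Totals: Unit 2B $26,922 + $138,605 = $165,527; Unit 3A $26,922 + $90,841 = $117,763; Unit 3B $26,922 + $173,563 = $200,485; Unit 2A $26,922 + $163,728 = $190,650; Unit 5B $26,922 + $207,266 = $234,188; Unit 2C $26,922 + $14,645 = $41,567.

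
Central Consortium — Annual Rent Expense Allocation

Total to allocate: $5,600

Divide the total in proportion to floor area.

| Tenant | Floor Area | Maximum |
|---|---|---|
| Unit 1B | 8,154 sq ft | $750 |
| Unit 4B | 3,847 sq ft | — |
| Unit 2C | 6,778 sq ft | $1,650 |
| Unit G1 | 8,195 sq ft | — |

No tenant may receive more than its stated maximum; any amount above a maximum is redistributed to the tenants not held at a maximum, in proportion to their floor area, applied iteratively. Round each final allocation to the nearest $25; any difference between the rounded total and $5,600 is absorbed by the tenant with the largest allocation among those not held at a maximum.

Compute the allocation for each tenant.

Unit 1B: $750; Unit 4B: $1,025; Unit 2C: $1,650; Unit G1: $2,175

Floor area total: 26,974.
Unconstrained shares: Unit 1B 1,692.83; Unit 4B 798.67; Unit 2C 1,407.16; Unit G1 1,701.34.
Cap binds for Unit 1B ($750); residual $4,850 reallocated over remaining floor area 18,820.
Cap binds for Unit 2C ($1,650); residual $3,200 reallocated over remaining floor area 12,042.
Remaining shares: Unit 4B 1,022.29 → $1,025; Unit G1 2,177.71 → $2,175.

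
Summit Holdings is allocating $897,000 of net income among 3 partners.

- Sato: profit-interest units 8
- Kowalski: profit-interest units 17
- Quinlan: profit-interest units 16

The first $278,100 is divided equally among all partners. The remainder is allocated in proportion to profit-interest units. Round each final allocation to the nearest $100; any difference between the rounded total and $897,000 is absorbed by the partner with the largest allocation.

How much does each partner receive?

Sato: $213,500 · Kowalski: $349,300 · Quinlan: $334,200

Equal tier: $278,100 ÷ 3 = $92,700 apiece.
Remainder $618,900 by profit-interest units (total 41): Sato 120,760.98 → $120,800; Kowalski 256,617.07 → $256,600; Quinlan 241,521.95 → $241,500.
Totals: Sato $92,700 + $120,800 = $213,500; Kowalski $92,700 + $256,600 = $349,300; Quinlan $92,700 + $241,500 = $334,200.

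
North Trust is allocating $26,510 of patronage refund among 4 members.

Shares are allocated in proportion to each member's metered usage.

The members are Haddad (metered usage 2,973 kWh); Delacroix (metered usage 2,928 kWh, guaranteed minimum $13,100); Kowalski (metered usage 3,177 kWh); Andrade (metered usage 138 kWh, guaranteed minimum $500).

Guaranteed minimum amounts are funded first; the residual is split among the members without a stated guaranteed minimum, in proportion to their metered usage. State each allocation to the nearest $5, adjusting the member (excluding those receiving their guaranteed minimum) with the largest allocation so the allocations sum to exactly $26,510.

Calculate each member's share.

Fund the minimums — Delacroix $13,100; Andrade $500. Balance $12,910.
Balance split over remaining metered usage 6,150: Haddad 6,240.88 → $6,240; Kowalski 6,669.12 → $6,670.

Haddad: $6,240; Delacroix: $13,100; Kowalski: $6,670; Andrade: $500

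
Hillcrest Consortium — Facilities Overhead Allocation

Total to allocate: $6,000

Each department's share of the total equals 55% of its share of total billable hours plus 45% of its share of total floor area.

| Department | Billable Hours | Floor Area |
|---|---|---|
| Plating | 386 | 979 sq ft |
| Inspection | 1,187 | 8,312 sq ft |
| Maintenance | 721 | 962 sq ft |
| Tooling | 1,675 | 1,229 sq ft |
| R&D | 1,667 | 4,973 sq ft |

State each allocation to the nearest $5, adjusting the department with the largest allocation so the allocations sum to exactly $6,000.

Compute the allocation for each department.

Billable hours total 5,636; floor area total 16,455.
Composite weights (55% billable hours + 45% floor area): Plating 0.0644; Inspection 0.3431; Maintenance 0.0967; Tooling 0.1971; R&D 0.2987.
Raw shares: Plating 386.65; Inspection 2,058.88; Maintenance 580.01; Tooling 1,182.41; R&D 1,792.05.
At nearest $5: Plating $385; Inspection $2,060; Maintenance $580; Tooling $1,180; R&D $1,790. Sum = $5,995.
Difference $6,000 − $5,995 = +$5 applied to largest allocation (Inspection): Inspection becomes $2,065.

Plating: $385 · Inspection: $2,065 · Maintenance: $580 · Tooling: $1,180 · R&D: $1,790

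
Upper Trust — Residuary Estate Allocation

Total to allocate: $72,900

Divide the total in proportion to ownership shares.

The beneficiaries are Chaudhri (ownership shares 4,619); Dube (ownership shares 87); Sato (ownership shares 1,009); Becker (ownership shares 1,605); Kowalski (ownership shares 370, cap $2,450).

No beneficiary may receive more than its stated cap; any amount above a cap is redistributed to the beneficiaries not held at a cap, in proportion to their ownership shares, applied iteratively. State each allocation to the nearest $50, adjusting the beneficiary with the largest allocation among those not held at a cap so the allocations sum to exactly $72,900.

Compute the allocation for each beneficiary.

Combined ownership shares = 7,690.
Proportional shares (ignoring caps): Chaudhri 43,787.40; Dube 824.75; Sato 9,565.16; Becker 15,215.15; Kowalski 3,507.54.
Capped: Kowalski ($2,450); residual $70,450 reallocated over remaining ownership shares 7,320.
Remaining shares: Chaudhri 44,454.72 → $44,450; Dube 837.32 → $850; Sato 9,710.94 → $9,700; Becker 15,447.03 → $15,450.

Chaudhri: $44,450 · Dube: $850 · Sato: $9,700 · Becker: $15,450 · Kowalski: $2,450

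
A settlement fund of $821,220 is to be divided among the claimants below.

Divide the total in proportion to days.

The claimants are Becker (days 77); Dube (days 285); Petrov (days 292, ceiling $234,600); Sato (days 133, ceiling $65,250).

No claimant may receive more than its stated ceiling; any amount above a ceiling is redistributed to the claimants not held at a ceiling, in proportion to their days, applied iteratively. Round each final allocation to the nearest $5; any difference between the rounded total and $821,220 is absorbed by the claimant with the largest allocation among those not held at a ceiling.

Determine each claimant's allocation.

Combined days = 787.
Proportional shares (ignoring caps): Becker 80,348.08; Dube 297,392.25; Petrov 304,696.62; Sato 138,783.05.
Held at cap: Petrov ($234,600), Sato ($65,250); residual $521,370 reallocated over remaining days 362.
Redistributed shares: Becker 110,899.14 → $110,900; Dube 410,470.86 → $410,470.

Becker: $110,900; Dube: $410,470; Petrov: $234,600; Sato: $65,250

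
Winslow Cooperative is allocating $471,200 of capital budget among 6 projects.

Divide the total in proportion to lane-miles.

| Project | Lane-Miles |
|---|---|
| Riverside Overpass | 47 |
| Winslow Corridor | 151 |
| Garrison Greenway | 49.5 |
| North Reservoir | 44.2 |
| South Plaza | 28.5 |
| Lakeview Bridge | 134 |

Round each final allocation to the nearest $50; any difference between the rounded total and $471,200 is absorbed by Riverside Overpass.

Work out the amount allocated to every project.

Sum of lane-miles: 454.2.
Proportional shares: Riverside Overpass 47/454.2 × $471,200 = 48,759.14; Winslow Corridor 151/454.2 × $471,200 = 156,651.70; Garrison Greenway 49.5/454.2 × $471,200 = 51,352.71; North Reservoir 44.2/454.2 × $471,200 = 45,854.34; South Plaza 28.5/454.2 × $471,200 = 29,566.71; Lakeview Bridge 134/454.2 × $471,200 = 139,015.41.
At nearest $50: Riverside Overpass $48,750; Winslow Corridor $156,650; Garrison Greenway $51,350; North Reservoir $45,850; South Plaza $29,550; Lakeview Bridge $139,000. Sum = $471,150.
Difference $471,200 − $471,150 = +$50 applied to Riverside Overpass: Riverside Overpass becomes $48,800.

Riverside Overpass: $48,800; Winslow Corridor: $156,650; Garrison Greenway: $51,350; North Reservoir: $45,850; South Plaza: $29,550; Lakeview Bridge: $139,000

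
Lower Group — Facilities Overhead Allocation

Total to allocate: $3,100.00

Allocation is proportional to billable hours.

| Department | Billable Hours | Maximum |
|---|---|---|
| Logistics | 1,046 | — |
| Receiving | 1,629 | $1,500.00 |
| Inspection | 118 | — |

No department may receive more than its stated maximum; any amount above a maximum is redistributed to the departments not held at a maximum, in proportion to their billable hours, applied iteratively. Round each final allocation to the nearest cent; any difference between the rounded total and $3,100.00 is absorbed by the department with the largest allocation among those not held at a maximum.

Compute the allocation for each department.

Total billable hours = 2,793.
Unconstrained shares: Logistics 1,160.9739; Receiving 1,808.0559; Inspection 130.9703.
Held at cap: Receiving ($1,500.00); balance $1,600.00 reallocated over remaining billable hours 1,164.
Shares after redistribution: Logistics 1,437.8007 → $1,437.80; Inspection 162.1993 → $162.20.

Logistics: $1,437.80 · Receiving: $1,500.00 · Inspection: $162.20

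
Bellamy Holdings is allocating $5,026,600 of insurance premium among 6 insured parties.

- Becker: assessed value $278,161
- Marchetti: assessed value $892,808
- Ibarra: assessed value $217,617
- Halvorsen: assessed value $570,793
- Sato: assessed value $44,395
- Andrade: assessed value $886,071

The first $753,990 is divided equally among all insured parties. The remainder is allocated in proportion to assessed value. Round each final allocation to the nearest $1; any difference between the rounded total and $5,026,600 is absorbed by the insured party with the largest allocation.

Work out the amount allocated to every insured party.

Becker: $536,924; Marchetti: $1,445,673; Ibarra: $447,410; Halvorsen: $969,577; Sato: $191,303; Andrade: $1,435,713

Equal tier: $753,990 ÷ 6 = $125,665 apiece.
Remainder $4,272,610 by assessed value (total 2,889,845): Becker 411,258.55 → $411,259; Marchetti 1,320,008.65 → $1,320,009; Ibarra 321,744.79 → $321,745; Halvorsen 843,912.35 → $843,912; Sato 65,637.61 → $65,638; Andrade 1,310,048.05 → $1,310,048.
Rounding difference −$1 on remainder applied to Marchetti.
Totals: Becker $125,665 + $411,259 = $536,924; Marchetti $125,665 + $1,320,008 = $1,445,673; Ibarra $125,665 + $321,745 = $447,410; Halvorsen $125,665 + $843,912 = $969,577; Sato $125,665 + $65,638 = $191,303; Andrade $125,665 + $1,310,048 = $1,435,713.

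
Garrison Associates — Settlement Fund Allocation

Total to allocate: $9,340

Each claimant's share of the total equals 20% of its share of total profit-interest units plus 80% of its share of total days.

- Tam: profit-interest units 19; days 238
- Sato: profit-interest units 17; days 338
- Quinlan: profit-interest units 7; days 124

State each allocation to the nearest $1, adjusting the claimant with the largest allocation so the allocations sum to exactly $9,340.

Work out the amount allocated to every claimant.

Totals — profit-interest units 43, days 700.
Combined weights (20% profit-interest units + 80% days): Tam 0.3604; Sato 0.4654; Quinlan 0.1743.
Unrounded shares: Tam 3,365.88; Sato 4,346.42; Quinlan 1,627.70.
At nearest $1: Tam $3,366; Sato $4,346; Quinlan $1,628. Sum = $9,340.
Rounded total matches; no reconciliation needed.

Tam: $3,366 | Sato: $4,346 | Quinlan: $1,628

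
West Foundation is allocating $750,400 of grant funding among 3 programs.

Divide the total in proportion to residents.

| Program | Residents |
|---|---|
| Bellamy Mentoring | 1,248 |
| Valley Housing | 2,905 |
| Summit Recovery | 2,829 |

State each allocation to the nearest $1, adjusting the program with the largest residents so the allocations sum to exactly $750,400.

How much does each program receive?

Bellamy Mentoring: $134,131; Valley Housing: $312,218; Summit Recovery: $304,051

Total residents = 1,248 + 2,905 + 2,829 = 6,982.
Proportional shares: Bellamy Mentoring 134,130.51; Valley Housing 312,218.85; Summit Recovery 304,050.64.
At nearest $1: Bellamy Mentoring $134,131; Valley Housing $312,219; Summit Recovery $304,051. Sum = $750,401.
Difference $750,400 − $750,401 = −$1 applied to largest residents (Valley Housing): Valley Housing becomes $312,218.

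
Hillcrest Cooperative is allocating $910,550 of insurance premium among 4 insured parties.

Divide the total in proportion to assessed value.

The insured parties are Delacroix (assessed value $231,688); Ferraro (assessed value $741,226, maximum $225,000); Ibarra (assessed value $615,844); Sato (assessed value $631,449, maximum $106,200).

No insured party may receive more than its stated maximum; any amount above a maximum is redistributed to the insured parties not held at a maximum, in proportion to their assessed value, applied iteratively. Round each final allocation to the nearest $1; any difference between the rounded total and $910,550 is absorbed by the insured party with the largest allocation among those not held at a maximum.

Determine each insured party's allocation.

Delacroix: $158,376; Ferraro: $225,000; Ibarra: $420,974; Sato: $106,200

Combined assessed value = 2,220,207.
Proportional shares (ignoring caps): Delacroix 95,019.75; Ferraro 303,991.17; Ibarra 252,569.58; Sato 258,969.496.
Held at cap: Ferraro ($225,000), Sato ($106,200); remaining pool $579,350 reallocated over remaining assessed value 847,532.
Remaining shares: Delacroix 158,375.66 → $158,376; Ibarra 420,974.34 → $420,974.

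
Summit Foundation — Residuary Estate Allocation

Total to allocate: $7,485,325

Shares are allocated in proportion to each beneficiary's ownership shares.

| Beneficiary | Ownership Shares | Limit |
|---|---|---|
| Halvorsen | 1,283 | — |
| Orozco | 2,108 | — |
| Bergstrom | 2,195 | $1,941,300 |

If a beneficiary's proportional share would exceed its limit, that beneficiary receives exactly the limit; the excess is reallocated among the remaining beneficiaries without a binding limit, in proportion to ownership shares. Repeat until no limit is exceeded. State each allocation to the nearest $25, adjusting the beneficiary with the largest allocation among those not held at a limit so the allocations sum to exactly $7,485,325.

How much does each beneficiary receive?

Total ownership shares = 5,586.
Proportional shares (ignoring caps): Halvorsen 1,719,239.52; Orozco 2,824,752.08; Bergstrom 2,941,333.40.
Capped: Bergstrom ($1,941,300); residual $5,544,025 reallocated over remaining ownership shares 3,391.
Remaining shares: Halvorsen 2,097,606.63 → $2,097,600; Orozco 3,446,418.37 → $3,446,425.

Halvorsen: $2,097,600 | Orozco: $3,446,425 | Bergstrom: $1,941,300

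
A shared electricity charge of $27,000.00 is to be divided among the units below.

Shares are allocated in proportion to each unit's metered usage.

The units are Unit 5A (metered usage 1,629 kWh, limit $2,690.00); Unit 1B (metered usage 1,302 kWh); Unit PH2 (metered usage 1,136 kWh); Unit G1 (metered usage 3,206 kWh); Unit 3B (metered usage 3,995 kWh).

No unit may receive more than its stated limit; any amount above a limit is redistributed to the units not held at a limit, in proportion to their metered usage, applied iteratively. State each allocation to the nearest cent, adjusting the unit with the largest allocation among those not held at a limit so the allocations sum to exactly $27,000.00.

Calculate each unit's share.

Unit 5A: $2,690.00 | Unit 1B: $3,283.70 | Unit PH2: $2,865.04 | Unit G1: $8,085.68 | Unit 3B: $10,075.58

Total metered usage = 11,268.
Proportional shares (ignoring caps): Unit 5A 3,903.3546; Unit 1B 3,119.8083; Unit PH2 2,722.0447; Unit G1 7,682.1086; Unit 3B 9,572.6837.
Held at cap: Unit 5A ($2,690.00); remaining pool $24,310.00 reallocated over remaining metered usage 9,639.
Redistributed shares: Unit 1B 3,283.7037 → $3,283.70; Unit PH2 2,865.0441 → $2,865.04; Unit G1 8,085.6790 → $8,085.68; Unit 3B 10,075.5732 → $10,075.57.
Rounding difference +$0.01 applied to Unit 3B → $10,075.58.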